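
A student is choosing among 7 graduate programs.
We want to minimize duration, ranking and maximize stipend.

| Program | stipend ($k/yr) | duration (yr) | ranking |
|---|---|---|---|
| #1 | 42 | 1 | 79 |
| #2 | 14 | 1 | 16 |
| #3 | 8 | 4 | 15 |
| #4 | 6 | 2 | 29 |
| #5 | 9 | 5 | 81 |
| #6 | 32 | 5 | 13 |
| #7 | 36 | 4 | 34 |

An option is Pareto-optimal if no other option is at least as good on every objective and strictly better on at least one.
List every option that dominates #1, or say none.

none

#2: worse on stipend (14 vs 42).
#3: worse on stipend (8 vs 42).
#4: worse on stipend (6 vs 42).
#5: worse on stipend (9 vs 42).
#6: worse on stipend (32 vs 42).
#7: worse on stipend (36 vs 42).
No option dominates #1.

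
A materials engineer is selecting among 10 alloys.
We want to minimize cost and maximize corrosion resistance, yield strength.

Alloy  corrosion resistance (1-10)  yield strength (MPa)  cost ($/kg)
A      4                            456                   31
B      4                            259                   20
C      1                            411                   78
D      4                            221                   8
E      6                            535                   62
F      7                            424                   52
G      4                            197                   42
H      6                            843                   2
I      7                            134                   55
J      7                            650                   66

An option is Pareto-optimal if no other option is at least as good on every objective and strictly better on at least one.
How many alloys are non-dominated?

A: dominated by H (corrosion resistance 6≥4, yield strength 843≥456, cost 2≤31).
B: dominated by H (corrosion resistance 6≥4, yield strength 843≥259, cost 2≤20).
C: dominated by A (corrosion resistance 4≥1, yield strength 456≥411, cost 31≤78).
D: dominated by H (corrosion resistance 6≥4, yield strength 843≥221, cost 2≤8).
E: dominated by H (corrosion resistance 6≥6, yield strength 843≥535, cost 2≤62).
F: not dominated.
G: dominated by A (corrosion resistance 4≥4, yield strength 456≥197, cost 31≤42).
H: not dominated (best yield strength).
I: dominated by F (corrosion resistance 7≥7, yield strength 424≥134, cost 52≤55).
J: not dominated.
Pareto-optimal: F, H, J → 3.

3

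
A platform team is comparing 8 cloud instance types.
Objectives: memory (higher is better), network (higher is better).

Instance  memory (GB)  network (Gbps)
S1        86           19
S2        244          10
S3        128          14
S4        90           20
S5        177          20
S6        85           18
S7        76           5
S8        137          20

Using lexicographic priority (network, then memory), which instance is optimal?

First maximize network: best is 20, kept {S4, S5, S8}.
Then maximize memory: best is 177, kept {S5}.

S5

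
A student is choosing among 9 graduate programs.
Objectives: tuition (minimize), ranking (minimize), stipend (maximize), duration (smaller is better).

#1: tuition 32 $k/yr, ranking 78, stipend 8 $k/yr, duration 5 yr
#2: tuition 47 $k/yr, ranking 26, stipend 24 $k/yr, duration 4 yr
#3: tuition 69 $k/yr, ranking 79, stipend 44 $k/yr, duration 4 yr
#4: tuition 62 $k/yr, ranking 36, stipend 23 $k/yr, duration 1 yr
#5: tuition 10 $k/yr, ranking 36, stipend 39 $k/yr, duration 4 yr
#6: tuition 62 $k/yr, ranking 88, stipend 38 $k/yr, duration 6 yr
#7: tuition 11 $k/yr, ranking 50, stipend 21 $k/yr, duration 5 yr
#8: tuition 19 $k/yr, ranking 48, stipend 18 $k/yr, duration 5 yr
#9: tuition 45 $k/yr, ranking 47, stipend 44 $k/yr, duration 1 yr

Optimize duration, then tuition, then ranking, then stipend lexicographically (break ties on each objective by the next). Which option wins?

First minimize duration: best is 1, kept {#4, #9}.
Then minimize tuition: best is 45, kept {#9}.

#9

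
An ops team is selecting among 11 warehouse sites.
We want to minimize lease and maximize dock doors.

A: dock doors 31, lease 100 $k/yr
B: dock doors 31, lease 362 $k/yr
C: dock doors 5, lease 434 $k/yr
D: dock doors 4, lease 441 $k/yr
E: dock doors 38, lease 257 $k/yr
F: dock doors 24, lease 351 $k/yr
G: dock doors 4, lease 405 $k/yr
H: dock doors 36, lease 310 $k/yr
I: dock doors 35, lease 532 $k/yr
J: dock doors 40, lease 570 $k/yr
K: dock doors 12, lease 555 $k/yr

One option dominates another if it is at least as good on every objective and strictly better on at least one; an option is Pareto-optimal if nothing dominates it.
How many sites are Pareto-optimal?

3

A: not dominated (best lease).
B: dominated by A (dock doors 31≥31, lease 100≤362).
C: dominated by A (dock doors 31≥5, lease 100≤434).
D: dominated by A (dock doors 31≥4, lease 100≤441).
E: not dominated.
F: dominated by A (dock doors 31≥24, lease 100≤351).
G: dominated by A (dock doors 31≥4, lease 100≤405).
H: dominated by E (dock doors 38≥36, lease 257≤310).
I: dominated by E (dock doors 38≥35, lease 257≤532).
J: not dominated (best dock doors).
K: dominated by A (dock doors 31≥12, lease 100≤555).
Pareto-optimal: A, E, J → 3.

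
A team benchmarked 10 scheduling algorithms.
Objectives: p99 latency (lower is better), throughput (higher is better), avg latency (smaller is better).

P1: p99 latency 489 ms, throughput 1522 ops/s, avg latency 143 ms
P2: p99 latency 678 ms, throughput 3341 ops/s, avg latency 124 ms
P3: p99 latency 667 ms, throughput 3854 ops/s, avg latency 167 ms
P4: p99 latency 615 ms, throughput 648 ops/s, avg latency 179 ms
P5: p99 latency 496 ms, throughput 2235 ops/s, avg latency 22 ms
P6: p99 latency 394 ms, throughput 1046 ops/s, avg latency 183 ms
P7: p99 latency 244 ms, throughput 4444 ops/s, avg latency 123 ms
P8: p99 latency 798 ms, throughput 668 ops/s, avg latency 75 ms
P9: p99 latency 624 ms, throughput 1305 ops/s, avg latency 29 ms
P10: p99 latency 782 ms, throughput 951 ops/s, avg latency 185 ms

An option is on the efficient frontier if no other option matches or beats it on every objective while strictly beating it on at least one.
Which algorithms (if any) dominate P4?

P1, P5, P7

P1: p99 latency 489≤615, throughput 1522≥648, avg latency 143≤179 — dominates P4.
P5: p99 latency 496≤615, throughput 2235≥648, avg latency 22≤179 — dominates P4.
P7: p99 latency 244≤615, throughput 4444≥648, avg latency 123≤179 — dominates P4.
Others (P2, P3, P6, P8, P9, P10) are each worse than P4 on at least one objective.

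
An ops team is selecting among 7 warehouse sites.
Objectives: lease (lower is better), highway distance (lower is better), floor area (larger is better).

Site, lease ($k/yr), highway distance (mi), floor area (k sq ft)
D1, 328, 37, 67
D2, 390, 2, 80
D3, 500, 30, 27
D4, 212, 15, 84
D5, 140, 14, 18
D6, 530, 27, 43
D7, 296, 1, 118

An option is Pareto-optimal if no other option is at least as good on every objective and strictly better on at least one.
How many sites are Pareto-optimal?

3

D1: dominated by D4 (lease 212≤328, highway distance 15≤37, floor area 84≥67).
D2: dominated by D7 (lease 296≤390, highway distance 1≤2, floor area 118≥80).
D3: dominated by D2 (lease 390≤500, highway distance 2≤30, floor area 80≥27).
D4: not dominated.
D5: not dominated (best lease).
D6: dominated by D2 (lease 390≤530, highway distance 2≤27, floor area 80≥43).
D7: not dominated (best highway distance).
Pareto-optimal: D4, D5, D7 → 3.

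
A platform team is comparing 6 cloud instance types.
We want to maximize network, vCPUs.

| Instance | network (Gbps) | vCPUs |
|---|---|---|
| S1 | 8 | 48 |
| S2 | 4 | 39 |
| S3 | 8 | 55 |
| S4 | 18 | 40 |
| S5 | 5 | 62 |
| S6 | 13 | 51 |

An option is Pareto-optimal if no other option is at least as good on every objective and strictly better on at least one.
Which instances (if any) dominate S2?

S1, S3, S4, S5, S6

S1: network 8≥4, vCPUs 48≥39 — dominates S2.
S3: network 8≥4, vCPUs 55≥39 — dominates S2.
S4: network 18≥4, vCPUs 40≥39 — dominates S2.
S5: network 5≥4, vCPUs 62≥39 — dominates S2.
S6: network 13≥4, vCPUs 51≥39 — dominates S2.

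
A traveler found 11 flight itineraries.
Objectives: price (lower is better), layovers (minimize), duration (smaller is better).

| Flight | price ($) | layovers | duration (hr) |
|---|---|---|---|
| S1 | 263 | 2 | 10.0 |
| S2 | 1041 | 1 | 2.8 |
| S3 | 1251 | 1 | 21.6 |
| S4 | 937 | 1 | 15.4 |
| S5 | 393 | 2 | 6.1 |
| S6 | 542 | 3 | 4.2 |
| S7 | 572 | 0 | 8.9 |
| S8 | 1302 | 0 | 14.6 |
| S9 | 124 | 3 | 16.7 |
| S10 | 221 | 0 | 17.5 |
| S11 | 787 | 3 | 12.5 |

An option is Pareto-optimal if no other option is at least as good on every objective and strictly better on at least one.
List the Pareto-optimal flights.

S1, S2, S5, S6, S7, S9, S10

S1: not dominated.
S2: not dominated (best duration).
S3: dominated by S2 (price 1041≤1251, layovers 1≤1, duration 2.8≤21.6).
S4: dominated by S7 (price 572≤937, layovers 0≤1, duration 8.9≤15.4).
S5: not dominated.
S6: not dominated.
S7: not dominated.
S8: dominated by S7 (price 572≤1302, layovers 0≤0, duration 8.9≤14.6).
S9: not dominated (best price).
S10: not dominated.
S11: dominated by S1 (price 263≤787, layovers 2≤3, duration 10.0≤12.5).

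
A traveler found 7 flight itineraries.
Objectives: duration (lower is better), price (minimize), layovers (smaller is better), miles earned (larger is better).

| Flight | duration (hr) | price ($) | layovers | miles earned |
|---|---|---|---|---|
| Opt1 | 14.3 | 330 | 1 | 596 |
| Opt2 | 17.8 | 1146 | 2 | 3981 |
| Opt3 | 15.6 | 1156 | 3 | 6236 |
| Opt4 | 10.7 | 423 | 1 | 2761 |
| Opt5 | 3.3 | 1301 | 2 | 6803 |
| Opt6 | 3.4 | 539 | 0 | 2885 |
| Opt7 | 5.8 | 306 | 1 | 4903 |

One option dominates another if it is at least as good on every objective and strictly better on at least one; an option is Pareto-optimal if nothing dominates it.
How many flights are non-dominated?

4

Opt1: dominated by Opt7 (duration 5.8≤14.3, price 306≤330, layovers 1≤1, miles earned 4903≥596).
Opt2: dominated by Opt7 (duration 5.8≤17.8, price 306≤1146, layovers 1≤2, miles earned 4903≥3981).
Opt3: not dominated.
Opt4: dominated by Opt7 (duration 5.8≤10.7, price 306≤423, layovers 1≤1, miles earned 4903≥2761).
Opt5: not dominated (best duration).
Opt6: not dominated (best layovers).
Opt7: not dominated (best price).
Pareto-optimal: Opt3, Opt5, Opt6, Opt7 → 4.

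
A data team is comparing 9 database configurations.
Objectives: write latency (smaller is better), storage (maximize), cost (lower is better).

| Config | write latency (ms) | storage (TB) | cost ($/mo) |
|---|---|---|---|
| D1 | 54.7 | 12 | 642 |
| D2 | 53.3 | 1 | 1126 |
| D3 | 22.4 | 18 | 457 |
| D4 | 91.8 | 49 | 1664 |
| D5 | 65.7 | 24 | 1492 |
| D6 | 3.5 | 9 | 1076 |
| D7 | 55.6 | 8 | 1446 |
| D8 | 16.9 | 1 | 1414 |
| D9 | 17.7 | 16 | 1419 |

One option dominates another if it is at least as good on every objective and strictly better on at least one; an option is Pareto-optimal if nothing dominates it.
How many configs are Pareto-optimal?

D1: dominated by D3 (write latency 22.4≤54.7, storage 18≥12, cost 457≤642).
D2: dominated by D3 (write latency 22.4≤53.3, storage 18≥1, cost 457≤1126).
D3: not dominated (best cost).
D4: not dominated (best storage).
D5: not dominated.
D6: not dominated (best write latency).
D7: dominated by D1 (write latency 54.7≤55.6, storage 12≥8, cost 642≤1446).
D8: dominated by D6 (write latency 3.5≤16.9, storage 9≥1, cost 1076≤1414).
D9: not dominated.
Pareto-optimal: D3, D4, D5, D6, D9 → 5.

5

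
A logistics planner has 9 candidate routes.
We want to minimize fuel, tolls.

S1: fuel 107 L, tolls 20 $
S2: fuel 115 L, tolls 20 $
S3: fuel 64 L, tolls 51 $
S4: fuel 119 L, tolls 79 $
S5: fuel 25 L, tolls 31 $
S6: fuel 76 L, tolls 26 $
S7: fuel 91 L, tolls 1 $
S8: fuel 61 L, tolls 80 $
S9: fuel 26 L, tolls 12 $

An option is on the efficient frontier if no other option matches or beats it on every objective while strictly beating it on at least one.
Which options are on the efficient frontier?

S5, S7, S9

S1: dominated by S7 (fuel 91≤107, tolls 1≤20).
S2: dominated by S1 (fuel 107≤115, tolls 20≤20).
S3: dominated by S5 (fuel 25≤64, tolls 31≤51).
S4: dominated by S1 (fuel 107≤119, tolls 20≤79).
S5: not dominated (best fuel).
S6: dominated by S9 (fuel 26≤76, tolls 12≤26).
S7: not dominated (best tolls).
S8: dominated by S5 (fuel 25≤61, tolls 31≤80).
S9: not dominated.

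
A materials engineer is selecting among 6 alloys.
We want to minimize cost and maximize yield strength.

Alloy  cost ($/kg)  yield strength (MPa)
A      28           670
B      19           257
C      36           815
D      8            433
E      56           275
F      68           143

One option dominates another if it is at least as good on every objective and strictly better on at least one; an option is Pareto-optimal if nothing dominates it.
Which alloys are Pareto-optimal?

A: not dominated.
B: dominated by D (cost 8≤19, yield strength 433≥257).
C: not dominated (best yield strength).
D: not dominated (best cost).
E: dominated by A (cost 28≤56, yield strength 670≥275).
F: dominated by A (cost 28≤68, yield strength 670≥143).

A, C, D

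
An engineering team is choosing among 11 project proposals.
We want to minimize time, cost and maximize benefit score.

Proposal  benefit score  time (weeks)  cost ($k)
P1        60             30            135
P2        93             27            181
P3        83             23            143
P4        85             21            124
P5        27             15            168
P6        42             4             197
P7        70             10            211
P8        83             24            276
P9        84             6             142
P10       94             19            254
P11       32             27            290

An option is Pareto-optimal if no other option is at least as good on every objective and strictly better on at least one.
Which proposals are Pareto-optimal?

P2, P4, P6, P9, P10

P1: dominated by P4 (benefit score 85≥60, time 21≤30, cost 124≤135).
P2: not dominated.
P3: dominated by P4 (benefit score 85≥83, time 21≤23, cost 124≤143).
P4: not dominated (best cost).
P5: dominated by P9 (benefit score 84≥27, time 6≤15, cost 142≤168).
P6: not dominated (best time).
P7: dominated by P9 (benefit score 84≥70, time 6≤10, cost 142≤211).
P8: dominated by P3 (benefit score 83≥83, time 23≤24, cost 143≤276).
P9: not dominated.
P10: not dominated (best benefit score).
P11: dominated by P2 (benefit score 93≥32, time 27≤27, cost 181≤290).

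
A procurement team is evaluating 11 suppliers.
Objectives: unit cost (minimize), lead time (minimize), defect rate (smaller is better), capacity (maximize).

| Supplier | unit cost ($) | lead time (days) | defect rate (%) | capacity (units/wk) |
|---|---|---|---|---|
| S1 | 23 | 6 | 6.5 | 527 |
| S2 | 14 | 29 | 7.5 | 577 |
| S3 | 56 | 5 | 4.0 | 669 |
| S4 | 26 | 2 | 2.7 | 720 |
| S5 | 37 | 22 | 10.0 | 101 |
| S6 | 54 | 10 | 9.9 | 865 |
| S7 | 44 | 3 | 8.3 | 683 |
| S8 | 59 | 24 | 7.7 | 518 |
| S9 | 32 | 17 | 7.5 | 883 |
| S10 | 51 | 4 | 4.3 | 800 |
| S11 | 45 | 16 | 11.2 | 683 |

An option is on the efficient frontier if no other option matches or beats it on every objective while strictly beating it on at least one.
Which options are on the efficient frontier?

S1, S2, S4, S6, S9, S10

S1: not dominated.
S2: not dominated (best unit cost).
S3: dominated by S4 (unit cost 26≤56, lead time 2≤5, defect rate 2.7≤4.0, capacity 720≥669).
S4: not dominated (best lead time).
S5: dominated by S1 (unit cost 23≤37, lead time 6≤22, defect rate 6.5≤10.0, capacity 527≥101).
S6: not dominated.
S7: dominated by S4 (unit cost 26≤44, lead time 2≤3, defect rate 2.7≤8.3, capacity 720≥683).
S8: dominated by S1 (unit cost 23≤59, lead time 6≤24, defect rate 6.5≤7.7, capacity 527≥518).
S9: not dominated (best capacity).
S10: not dominated.
S11: dominated by S4 (unit cost 26≤45, lead time 2≤16, defect rate 2.7≤11.2, capacity 720≥683).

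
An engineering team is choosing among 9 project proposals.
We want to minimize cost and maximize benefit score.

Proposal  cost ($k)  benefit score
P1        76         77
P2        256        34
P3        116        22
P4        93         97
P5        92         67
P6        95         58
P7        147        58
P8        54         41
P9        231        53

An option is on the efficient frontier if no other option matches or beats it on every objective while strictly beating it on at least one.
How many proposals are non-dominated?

3

P1: not dominated.
P2: dominated by P1 (cost 76≤256, benefit score 77≥34).
P3: dominated by P1 (cost 76≤116, benefit score 77≥22).
P4: not dominated (best benefit score).
P5: dominated by P1 (cost 76≤92, benefit score 77≥67).
P6: dominated by P1 (cost 76≤95, benefit score 77≥58).
P7: dominated by P1 (cost 76≤147, benefit score 77≥58).
P8: not dominated (best cost).
P9: dominated by P1 (cost 76≤231, benefit score 77≥53).
Pareto-optimal: P1, P4, P8 → 3.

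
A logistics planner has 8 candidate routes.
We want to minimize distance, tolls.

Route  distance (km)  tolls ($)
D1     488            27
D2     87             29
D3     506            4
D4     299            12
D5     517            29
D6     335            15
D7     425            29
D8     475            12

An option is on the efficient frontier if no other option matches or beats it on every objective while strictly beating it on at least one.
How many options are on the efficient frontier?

D1: dominated by D4 (distance 299≤488, tolls 12≤27).
D2: not dominated (best distance).
D3: not dominated (best tolls).
D4: not dominated.
D5: dominated by D1 (distance 488≤517, tolls 27≤29).
D6: dominated by D4 (distance 299≤335, tolls 12≤15).
D7: dominated by D2 (distance 87≤425, tolls 29≤29).
D8: dominated by D4 (distance 299≤475, tolls 12≤12).
Pareto-optimal: D2, D3, D4 → 3.

3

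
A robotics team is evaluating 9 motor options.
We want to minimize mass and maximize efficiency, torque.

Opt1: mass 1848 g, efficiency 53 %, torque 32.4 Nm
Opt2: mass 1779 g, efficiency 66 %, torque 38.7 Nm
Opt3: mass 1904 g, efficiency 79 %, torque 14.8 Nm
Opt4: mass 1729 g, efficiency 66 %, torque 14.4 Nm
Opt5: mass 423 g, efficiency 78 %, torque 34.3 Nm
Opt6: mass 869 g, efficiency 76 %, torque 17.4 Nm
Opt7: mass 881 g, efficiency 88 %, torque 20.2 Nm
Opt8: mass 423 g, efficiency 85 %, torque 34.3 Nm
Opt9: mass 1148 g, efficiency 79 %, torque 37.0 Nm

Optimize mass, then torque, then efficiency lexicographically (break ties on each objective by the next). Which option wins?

Opt8

First minimize mass: best is 423, kept {Opt5, Opt8}.
Then maximize torque: best is 34.3, kept {Opt5, Opt8}.
Then maximize efficiency: best is 85, kept {Opt8}.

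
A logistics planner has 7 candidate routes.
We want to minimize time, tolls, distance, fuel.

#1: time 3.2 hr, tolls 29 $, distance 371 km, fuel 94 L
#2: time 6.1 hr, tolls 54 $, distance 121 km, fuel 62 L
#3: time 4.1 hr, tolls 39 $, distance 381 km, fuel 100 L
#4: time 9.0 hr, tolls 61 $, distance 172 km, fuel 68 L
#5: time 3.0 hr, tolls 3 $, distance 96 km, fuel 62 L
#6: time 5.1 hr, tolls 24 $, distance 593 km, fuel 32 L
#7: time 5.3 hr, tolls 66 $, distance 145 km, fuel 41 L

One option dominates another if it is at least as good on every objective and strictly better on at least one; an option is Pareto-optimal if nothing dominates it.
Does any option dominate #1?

Yes

#5 vs #1: time 3.0≤3.2, tolls 3≤29, distance 96≤371, fuel 62≤94 — #5 is at least as good on every objective and strictly better on at least one, so #5 dominates #1.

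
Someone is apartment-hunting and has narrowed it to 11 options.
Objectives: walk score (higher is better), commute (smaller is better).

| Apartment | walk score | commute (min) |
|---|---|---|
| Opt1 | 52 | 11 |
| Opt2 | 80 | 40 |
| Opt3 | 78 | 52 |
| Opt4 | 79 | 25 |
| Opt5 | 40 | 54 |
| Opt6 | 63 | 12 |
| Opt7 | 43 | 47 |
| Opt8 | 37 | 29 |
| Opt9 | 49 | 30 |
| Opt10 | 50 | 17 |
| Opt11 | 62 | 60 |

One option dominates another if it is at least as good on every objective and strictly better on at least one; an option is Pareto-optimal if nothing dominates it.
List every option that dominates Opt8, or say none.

Opt1, Opt4, Opt6, Opt10

Opt1: walk score 52≥37, commute 11≤29 — dominates Opt8.
Opt4: walk score 79≥37, commute 25≤29 — dominates Opt8.
Opt6: walk score 63≥37, commute 12≤29 — dominates Opt8.
Opt10: walk score 50≥37, commute 17≤29 — dominates Opt8.
Others (Opt2, Opt3, Opt5, Opt7, Opt9, Opt11) are each worse than Opt8 on at least one objective.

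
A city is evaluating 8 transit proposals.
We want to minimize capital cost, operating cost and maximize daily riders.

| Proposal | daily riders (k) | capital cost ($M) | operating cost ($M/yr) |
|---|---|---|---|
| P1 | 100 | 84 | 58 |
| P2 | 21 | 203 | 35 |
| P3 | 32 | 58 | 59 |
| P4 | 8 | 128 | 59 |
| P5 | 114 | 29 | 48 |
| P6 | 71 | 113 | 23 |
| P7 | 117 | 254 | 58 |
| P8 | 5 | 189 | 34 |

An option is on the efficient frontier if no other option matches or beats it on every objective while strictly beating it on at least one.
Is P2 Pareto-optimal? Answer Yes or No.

No

P6 vs P2: daily riders 71≥21, capital cost 113≤203, operating cost 23≤35 — P6 is at least as good on every objective and strictly better on at least one, so P6 dominates P2.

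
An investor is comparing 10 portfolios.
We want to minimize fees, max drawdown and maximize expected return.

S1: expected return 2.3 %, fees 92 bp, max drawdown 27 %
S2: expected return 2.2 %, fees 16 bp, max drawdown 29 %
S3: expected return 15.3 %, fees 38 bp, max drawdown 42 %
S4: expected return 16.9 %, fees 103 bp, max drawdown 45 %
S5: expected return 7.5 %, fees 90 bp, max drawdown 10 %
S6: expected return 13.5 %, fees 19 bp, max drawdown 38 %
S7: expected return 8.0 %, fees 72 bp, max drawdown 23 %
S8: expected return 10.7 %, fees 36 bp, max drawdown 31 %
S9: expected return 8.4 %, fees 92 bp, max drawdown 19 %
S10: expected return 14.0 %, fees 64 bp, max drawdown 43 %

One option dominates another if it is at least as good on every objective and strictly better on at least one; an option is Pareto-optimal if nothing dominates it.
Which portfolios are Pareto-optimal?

S1: dominated by S5 (expected return 7.5≥2.3, fees 90≤92, max drawdown 10≤27).
S2: not dominated (best fees).
S3: not dominated.
S4: not dominated (best expected return).
S5: not dominated (best max drawdown).
S6: not dominated.
S7: not dominated.
S8: not dominated.
S9: not dominated.
S10: dominated by S3 (expected return 15.3≥14.0, fees 38≤64, max drawdown 42≤43).

S2, S3, S4, S5, S6, S7, S8, S9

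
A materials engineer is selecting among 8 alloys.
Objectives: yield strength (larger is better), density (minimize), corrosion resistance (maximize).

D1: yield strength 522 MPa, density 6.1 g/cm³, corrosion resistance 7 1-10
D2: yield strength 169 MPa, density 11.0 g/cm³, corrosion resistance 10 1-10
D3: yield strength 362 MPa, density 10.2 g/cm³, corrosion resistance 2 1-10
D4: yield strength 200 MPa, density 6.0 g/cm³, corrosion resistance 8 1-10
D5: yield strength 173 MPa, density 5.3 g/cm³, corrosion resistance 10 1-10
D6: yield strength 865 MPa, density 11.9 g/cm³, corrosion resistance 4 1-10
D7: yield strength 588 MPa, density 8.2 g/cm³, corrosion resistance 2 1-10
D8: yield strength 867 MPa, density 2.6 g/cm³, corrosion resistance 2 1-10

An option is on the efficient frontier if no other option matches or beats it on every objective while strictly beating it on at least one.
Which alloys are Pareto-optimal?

D1, D4, D5, D6, D8

D1: not dominated.
D2: dominated by D5 (yield strength 173≥169, density 5.3≤11.0, corrosion resistance 10≥10).
D3: dominated by D1 (yield strength 522≥362, density 6.1≤10.2, corrosion resistance 7≥2).
D4: not dominated.
D5: not dominated.
D6: not dominated.
D7: dominated by D8 (yield strength 867≥588, density 2.6≤8.2, corrosion resistance 2≥2).
D8: not dominated (best yield strength).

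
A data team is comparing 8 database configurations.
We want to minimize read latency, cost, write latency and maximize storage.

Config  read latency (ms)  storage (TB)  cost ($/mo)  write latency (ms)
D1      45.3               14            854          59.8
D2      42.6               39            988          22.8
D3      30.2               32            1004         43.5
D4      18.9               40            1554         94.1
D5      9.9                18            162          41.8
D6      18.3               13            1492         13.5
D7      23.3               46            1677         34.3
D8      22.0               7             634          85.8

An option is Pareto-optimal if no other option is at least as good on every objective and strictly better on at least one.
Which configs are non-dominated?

D2, D3, D4, D5, D6, D7

D1: dominated by D5 (read latency 9.9≤45.3, storage 18≥14, cost 162≤854, write latency 41.8≤59.8).
D2: not dominated.
D3: not dominated.
D4: not dominated.
D5: not dominated (best read latency).
D6: not dominated (best write latency).
D7: not dominated (best storage).
D8: dominated by D5 (read latency 9.9≤22.0, storage 18≥7, cost 162≤634, write latency 41.8≤85.8).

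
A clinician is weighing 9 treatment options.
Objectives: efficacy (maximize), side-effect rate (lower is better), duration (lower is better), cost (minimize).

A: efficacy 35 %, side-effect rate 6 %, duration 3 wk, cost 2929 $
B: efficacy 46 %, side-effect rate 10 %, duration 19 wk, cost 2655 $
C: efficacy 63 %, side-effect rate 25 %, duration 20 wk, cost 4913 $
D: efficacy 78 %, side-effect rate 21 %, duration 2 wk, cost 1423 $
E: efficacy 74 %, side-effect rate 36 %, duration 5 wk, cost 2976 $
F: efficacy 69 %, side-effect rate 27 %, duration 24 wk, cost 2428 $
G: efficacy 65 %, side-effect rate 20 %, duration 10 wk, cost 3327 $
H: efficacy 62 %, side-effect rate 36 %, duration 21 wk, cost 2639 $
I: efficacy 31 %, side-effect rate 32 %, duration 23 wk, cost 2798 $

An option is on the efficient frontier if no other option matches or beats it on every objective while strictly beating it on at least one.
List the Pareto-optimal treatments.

A, B, D, G

A: not dominated (best side-effect rate).
B: not dominated.
C: dominated by D (efficacy 78≥63, side-effect rate 21≤25, duration 2≤20, cost 1423≤4913).
D: not dominated (best efficacy).
E: dominated by D (efficacy 78≥74, side-effect rate 21≤36, duration 2≤5, cost 1423≤2976).
F: dominated by D (efficacy 78≥69, side-effect rate 21≤27, duration 2≤24, cost 1423≤2428).
G: not dominated.
H: dominated by D (efficacy 78≥62, side-effect rate 21≤36, duration 2≤21, cost 1423≤2639).
I: dominated by B (efficacy 46≥31, side-effect rate 10≤32, duration 19≤23, cost 2655≤2798).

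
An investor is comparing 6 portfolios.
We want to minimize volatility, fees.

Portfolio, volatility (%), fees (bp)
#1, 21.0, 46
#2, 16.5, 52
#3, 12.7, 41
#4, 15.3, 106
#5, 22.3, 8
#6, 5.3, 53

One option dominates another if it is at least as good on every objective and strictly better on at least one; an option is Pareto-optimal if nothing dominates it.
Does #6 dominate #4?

Yes

#6 vs #4: volatility 5.3≤15.3, fees 53≤106 — #6 is at least as good on every objective with at least one strict improvement.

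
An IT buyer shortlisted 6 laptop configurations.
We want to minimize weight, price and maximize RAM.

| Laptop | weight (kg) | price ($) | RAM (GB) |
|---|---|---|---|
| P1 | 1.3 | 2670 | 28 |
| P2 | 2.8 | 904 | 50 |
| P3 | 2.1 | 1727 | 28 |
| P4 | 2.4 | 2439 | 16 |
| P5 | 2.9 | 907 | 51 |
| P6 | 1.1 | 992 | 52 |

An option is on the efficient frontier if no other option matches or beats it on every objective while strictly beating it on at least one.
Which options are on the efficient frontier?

P2, P5, P6

P1: dominated by P6 (weight 1.1≤1.3, price 992≤2670, RAM 52≥28).
P2: not dominated (best price).
P3: dominated by P6 (weight 1.1≤2.1, price 992≤1727, RAM 52≥28).
P4: dominated by P3 (weight 2.1≤2.4, price 1727≤2439, RAM 28≥16).
P5: not dominated.
P6: not dominated (best weight).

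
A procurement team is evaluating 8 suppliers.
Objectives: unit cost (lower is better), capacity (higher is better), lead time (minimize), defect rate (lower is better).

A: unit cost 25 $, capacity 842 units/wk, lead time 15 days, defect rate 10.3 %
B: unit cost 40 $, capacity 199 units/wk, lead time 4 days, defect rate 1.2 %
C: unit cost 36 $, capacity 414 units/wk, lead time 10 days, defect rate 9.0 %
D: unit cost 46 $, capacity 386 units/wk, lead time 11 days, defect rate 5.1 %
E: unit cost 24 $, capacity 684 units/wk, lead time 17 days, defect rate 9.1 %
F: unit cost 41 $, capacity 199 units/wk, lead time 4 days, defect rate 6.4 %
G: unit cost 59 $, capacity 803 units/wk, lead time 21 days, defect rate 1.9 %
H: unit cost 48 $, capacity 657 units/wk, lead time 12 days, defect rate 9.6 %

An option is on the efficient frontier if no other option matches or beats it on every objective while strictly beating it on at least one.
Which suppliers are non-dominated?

A: not dominated (best capacity).
B: not dominated (best defect rate).
C: not dominated.
D: not dominated.
E: not dominated (best unit cost).
F: dominated by B (unit cost 40≤41, capacity 199≥199, lead time 4≤4, defect rate 1.2≤6.4).
G: not dominated.
H: not dominated.

A, B, C, D, E, G, H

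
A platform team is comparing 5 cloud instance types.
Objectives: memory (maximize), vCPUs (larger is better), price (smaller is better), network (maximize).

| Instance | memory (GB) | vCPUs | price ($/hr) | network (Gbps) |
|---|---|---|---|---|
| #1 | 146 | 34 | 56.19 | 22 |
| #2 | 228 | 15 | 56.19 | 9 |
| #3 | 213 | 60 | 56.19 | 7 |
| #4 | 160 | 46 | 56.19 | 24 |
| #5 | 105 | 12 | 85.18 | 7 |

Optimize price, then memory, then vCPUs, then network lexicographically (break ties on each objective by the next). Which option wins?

First minimize price: best is 56.19, kept {#1, #2, #3, #4}.
Then maximize memory: best is 228, kept {#2}.

#2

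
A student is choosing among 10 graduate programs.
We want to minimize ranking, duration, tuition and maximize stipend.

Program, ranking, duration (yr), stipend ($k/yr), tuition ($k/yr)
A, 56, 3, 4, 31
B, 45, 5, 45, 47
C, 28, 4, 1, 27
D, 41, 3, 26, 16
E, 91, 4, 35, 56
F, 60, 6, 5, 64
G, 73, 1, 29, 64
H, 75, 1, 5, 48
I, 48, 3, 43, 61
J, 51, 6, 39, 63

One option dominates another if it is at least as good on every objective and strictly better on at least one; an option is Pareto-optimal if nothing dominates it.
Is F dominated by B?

Yes

B vs F: ranking 45≤60, duration 5≤6, stipend 45≥5, tuition 47≤64 — B is at least as good on every objective with at least one strict improvement.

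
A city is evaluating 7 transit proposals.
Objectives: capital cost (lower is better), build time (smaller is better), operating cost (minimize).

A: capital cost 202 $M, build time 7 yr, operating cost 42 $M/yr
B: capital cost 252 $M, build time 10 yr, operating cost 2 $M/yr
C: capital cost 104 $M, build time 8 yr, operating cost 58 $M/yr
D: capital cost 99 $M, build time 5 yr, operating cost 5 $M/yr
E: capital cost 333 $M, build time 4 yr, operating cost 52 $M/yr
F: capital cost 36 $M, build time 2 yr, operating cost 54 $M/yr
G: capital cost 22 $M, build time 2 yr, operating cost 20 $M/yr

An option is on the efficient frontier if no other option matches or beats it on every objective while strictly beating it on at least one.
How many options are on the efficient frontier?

3

A: dominated by D (capital cost 99≤202, build time 5≤7, operating cost 5≤42).
B: not dominated (best operating cost).
C: dominated by D (capital cost 99≤104, build time 5≤8, operating cost 5≤58).
D: not dominated.
E: dominated by G (capital cost 22≤333, build time 2≤4, operating cost 20≤52).
F: dominated by G (capital cost 22≤36, build time 2≤2, operating cost 20≤54).
G: not dominated (best capital cost).
Pareto-optimal: B, D, G → 3.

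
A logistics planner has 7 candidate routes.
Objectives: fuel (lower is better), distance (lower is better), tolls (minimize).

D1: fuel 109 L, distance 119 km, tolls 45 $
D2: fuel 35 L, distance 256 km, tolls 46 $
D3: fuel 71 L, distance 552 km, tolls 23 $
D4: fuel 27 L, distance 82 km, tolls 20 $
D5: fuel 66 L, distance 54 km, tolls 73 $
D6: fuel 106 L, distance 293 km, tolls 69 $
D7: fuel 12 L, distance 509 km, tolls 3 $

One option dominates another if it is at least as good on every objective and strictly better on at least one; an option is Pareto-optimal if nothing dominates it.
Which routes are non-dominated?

D1: dominated by D4 (fuel 27≤109, distance 82≤119, tolls 20≤45).
D2: dominated by D4 (fuel 27≤35, distance 82≤256, tolls 20≤46).
D3: dominated by D4 (fuel 27≤71, distance 82≤552, tolls 20≤23).
D4: not dominated.
D5: not dominated (best distance).
D6: dominated by D2 (fuel 35≤106, distance 256≤293, tolls 46≤69).
D7: not dominated (best fuel).

D4, D5, D7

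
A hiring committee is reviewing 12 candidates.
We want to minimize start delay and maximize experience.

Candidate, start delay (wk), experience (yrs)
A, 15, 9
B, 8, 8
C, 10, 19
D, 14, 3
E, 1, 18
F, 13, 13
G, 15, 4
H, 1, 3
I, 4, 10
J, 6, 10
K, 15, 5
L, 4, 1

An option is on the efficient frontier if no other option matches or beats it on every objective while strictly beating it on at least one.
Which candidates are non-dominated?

A: dominated by C (start delay 10≤15, experience 19≥9).
B: dominated by E (start delay 1≤8, experience 18≥8).
C: not dominated (best experience).
D: dominated by B (start delay 8≤14, experience 8≥3).
E: not dominated.
F: dominated by C (start delay 10≤13, experience 19≥13).
G: dominated by A (start delay 15≤15, experience 9≥4).
H: dominated by E (start delay 1≤1, experience 18≥3).
I: dominated by E (start delay 1≤4, experience 18≥10).
J: dominated by E (start delay 1≤6, experience 18≥10).
K: dominated by A (start delay 15≤15, experience 9≥5).
L: dominated by E (start delay 1≤4, experience 18≥1).

C, E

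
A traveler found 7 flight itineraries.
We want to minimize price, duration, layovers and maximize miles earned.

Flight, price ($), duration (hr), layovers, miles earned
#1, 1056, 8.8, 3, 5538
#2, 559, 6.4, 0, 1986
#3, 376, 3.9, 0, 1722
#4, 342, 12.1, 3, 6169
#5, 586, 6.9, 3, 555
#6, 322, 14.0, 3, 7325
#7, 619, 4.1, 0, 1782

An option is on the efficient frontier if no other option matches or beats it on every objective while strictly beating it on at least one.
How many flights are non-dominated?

6

#1: not dominated.
#2: not dominated.
#3: not dominated (best duration).
#4: not dominated.
#5: dominated by #2 (price 559≤586, duration 6.4≤6.9, layovers 0≤3, miles earned 1986≥555).
#6: not dominated (best price).
#7: not dominated.
Pareto-optimal: #1, #2, #3, #4, #6, #7 → 6.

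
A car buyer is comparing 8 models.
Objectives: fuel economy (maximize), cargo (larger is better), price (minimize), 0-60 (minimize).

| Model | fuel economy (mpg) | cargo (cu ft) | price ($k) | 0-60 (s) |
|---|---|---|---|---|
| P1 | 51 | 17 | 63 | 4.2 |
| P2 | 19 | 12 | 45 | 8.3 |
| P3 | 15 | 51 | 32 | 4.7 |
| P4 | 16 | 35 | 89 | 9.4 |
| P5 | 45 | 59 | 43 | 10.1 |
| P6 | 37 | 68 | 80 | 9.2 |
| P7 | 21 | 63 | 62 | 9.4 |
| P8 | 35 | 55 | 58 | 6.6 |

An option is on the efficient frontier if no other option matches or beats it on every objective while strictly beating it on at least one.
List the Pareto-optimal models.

P1, P2, P3, P5, P6, P7, P8

P1: not dominated (best fuel economy).
P2: not dominated.
P3: not dominated (best price).
P4: dominated by P6 (fuel economy 37≥16, cargo 68≥35, price 80≤89, 0-60 9.2≤9.4).
P5: not dominated.
P6: not dominated (best cargo).
P7: not dominated.
P8: not dominated.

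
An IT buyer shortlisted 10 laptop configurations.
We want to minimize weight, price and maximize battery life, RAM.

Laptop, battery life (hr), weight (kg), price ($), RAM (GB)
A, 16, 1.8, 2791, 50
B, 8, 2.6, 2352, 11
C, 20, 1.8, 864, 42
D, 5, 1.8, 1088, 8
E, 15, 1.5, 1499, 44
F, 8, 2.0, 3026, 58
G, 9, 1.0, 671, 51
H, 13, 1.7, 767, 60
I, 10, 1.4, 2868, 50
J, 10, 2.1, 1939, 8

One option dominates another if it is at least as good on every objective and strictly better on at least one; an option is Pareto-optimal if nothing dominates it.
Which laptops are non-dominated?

A: not dominated.
B: dominated by C (battery life 20≥8, weight 1.8≤2.6, price 864≤2352, RAM 42≥11).
C: not dominated (best battery life).
D: dominated by C (battery life 20≥5, weight 1.8≤1.8, price 864≤1088, RAM 42≥8).
E: not dominated.
F: dominated by H (battery life 13≥8, weight 1.7≤2.0, price 767≤3026, RAM 60≥58).
G: not dominated (best weight).
H: not dominated (best RAM).
I: not dominated.
J: dominated by C (battery life 20≥10, weight 1.8≤2.1, price 864≤1939, RAM 42≥8).

A, C, E, G, H, I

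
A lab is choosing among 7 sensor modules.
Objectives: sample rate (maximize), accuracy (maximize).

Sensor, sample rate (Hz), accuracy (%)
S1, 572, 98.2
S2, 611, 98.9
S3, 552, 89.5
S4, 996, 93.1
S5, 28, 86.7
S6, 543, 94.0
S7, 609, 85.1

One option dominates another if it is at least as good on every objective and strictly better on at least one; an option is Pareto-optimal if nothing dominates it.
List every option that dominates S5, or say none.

S1: sample rate 572≥28, accuracy 98.2≥86.7 — dominates S5.
S2: sample rate 611≥28, accuracy 98.9≥86.7 — dominates S5.
S3: sample rate 552≥28, accuracy 89.5≥86.7 — dominates S5.
S4: sample rate 996≥28, accuracy 93.1≥86.7 — dominates S5.
S6: sample rate 543≥28, accuracy 94.0≥86.7 — dominates S5.
Others (S7) are each worse than S5 on at least one objective.

S1, S2, S3, S4, S6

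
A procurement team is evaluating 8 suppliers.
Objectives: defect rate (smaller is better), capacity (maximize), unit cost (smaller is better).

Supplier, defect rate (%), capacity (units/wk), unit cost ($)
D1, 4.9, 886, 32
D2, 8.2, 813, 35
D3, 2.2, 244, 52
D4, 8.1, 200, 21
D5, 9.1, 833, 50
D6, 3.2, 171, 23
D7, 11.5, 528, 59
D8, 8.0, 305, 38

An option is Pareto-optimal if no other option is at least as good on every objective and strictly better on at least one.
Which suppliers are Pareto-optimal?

D1, D3, D4, D6

D1: not dominated (best capacity).
D2: dominated by D1 (defect rate 4.9≤8.2, capacity 886≥813, unit cost 32≤35).
D3: not dominated (best defect rate).
D4: not dominated (best unit cost).
D5: dominated by D1 (defect rate 4.9≤9.1, capacity 886≥833, unit cost 32≤50).
D6: not dominated.
D7: dominated by D1 (defect rate 4.9≤11.5, capacity 886≥528, unit cost 32≤59).
D8: dominated by D1 (defect rate 4.9≤8.0, capacity 886≥305, unit cost 32≤38).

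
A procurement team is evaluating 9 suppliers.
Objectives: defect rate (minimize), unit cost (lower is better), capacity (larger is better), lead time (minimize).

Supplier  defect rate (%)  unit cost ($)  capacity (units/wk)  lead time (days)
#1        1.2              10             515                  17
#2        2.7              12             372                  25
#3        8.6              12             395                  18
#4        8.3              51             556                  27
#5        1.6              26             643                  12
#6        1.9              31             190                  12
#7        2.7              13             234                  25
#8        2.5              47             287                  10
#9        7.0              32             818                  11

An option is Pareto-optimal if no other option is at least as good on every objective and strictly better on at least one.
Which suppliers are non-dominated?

#1: not dominated (best defect rate).
#2: dominated by #1 (defect rate 1.2≤2.7, unit cost 10≤12, capacity 515≥372, lead time 17≤25).
#3: dominated by #1 (defect rate 1.2≤8.6, unit cost 10≤12, capacity 515≥395, lead time 17≤18).
#4: dominated by #5 (defect rate 1.6≤8.3, unit cost 26≤51, capacity 643≥556, lead time 12≤27).
#5: not dominated.
#6: dominated by #5 (defect rate 1.6≤1.9, unit cost 26≤31, capacity 643≥190, lead time 12≤12).
#7: dominated by #1 (defect rate 1.2≤2.7, unit cost 10≤13, capacity 515≥234, lead time 17≤25).
#8: not dominated (best lead time).
#9: not dominated (best capacity).

#1, #5, #8, #9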